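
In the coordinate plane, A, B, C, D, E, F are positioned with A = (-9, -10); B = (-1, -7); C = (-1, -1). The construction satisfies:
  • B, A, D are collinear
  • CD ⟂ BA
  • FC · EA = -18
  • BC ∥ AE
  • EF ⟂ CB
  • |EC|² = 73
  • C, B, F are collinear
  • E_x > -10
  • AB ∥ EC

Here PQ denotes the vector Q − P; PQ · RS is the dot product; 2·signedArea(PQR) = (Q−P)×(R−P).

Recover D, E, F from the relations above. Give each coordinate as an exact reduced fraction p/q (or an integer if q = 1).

1. D_x = 71/73  [B, A, D are collinear ∩ CD ⟂ BA]
2. D_y = -457/73  [B, A, D are collinear ∩ CD ⟂ BA]
   → D = (71/73, -457/73)
3. E_x = -9  [AB ∥ EC ∩ BC ∥ AE]
4. E_y = -4  [AB ∥ EC ∩ BC ∥ AE]
   → E = (-9, -4)
5. F_x = -1  [C, B, F are collinear ∩ EF ⟂ CB]
6. F_y = -4  [C, B, F are collinear ∩ EF ⟂ CB]
   → F = (-1, -4)

D = (71/73, -457/73)
E = (-9, -4)
F = (-1, -4)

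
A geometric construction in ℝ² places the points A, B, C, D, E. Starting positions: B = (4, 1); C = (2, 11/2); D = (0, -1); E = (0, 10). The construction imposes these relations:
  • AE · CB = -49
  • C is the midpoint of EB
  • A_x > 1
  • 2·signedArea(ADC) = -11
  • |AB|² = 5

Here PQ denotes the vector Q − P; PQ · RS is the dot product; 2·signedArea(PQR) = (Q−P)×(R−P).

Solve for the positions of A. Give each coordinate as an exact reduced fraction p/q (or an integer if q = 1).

A = (2, 0)

1. A_x = 2  [2·signedArea(ADC) = -11 ∩ AE · CB = -49]
2. A_y = 0  [2·signedArea(ADC) = -11 ∩ AE · CB = -49]
   → A = (2, 0)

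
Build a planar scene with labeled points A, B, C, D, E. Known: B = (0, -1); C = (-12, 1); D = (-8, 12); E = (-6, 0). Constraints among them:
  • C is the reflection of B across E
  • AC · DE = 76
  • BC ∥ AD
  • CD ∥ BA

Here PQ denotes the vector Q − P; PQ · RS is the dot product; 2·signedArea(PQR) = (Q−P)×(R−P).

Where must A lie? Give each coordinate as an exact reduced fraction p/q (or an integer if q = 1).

1. A_x = 4  [BC ∥ AD ∩ CD ∥ BA]
2. A_y = 10  [BC ∥ AD ∩ CD ∥ BA]
   → A = (4, 10)

A = (4, 10)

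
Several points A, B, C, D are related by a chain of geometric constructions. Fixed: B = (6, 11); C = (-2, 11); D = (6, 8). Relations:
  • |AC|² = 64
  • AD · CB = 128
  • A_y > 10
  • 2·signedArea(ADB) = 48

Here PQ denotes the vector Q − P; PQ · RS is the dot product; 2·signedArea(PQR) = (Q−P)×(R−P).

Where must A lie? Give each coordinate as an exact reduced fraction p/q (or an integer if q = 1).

1. A_x = -10  [2·signedArea(ADB) = 48]
2. A_y = 11  [|AC|² = 64]
   → A = (-10, 11)

A = (-10, 11)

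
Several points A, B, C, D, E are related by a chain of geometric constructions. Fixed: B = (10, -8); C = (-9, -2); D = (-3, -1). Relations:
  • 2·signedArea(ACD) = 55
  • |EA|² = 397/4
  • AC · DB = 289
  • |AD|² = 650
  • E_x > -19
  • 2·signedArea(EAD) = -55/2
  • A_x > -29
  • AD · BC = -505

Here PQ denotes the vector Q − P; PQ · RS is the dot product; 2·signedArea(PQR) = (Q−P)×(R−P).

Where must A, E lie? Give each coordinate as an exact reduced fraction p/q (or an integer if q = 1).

A = (-28, 4)
E = (-37/2, 1)

1. A_x = -28  [2·signedArea(ACD) = 55 ∩ AD · BC = -505]
2. A_y = 4  [2·signedArea(ACD) = 55 ∩ AD · BC = -505]
   → A = (-28, 4)
3. E_x = -37/2  [line 5·x + 25·y + 135/2 = 0 ∩ |EA|² = 397/4]
4. E_y = 1  [line 5·x + 25·y + 135/2 = 0 ∩ |EA|² = 397/4]
   → E = (-37/2, 1)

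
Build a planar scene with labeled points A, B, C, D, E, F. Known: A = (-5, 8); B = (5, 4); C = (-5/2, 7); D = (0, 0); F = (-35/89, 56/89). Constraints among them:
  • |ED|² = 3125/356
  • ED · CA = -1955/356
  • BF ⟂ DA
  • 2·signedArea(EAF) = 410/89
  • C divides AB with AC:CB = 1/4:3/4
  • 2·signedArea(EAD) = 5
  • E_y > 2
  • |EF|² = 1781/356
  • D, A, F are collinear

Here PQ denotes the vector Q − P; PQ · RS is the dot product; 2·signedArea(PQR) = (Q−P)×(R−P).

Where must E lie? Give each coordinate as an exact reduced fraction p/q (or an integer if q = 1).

1. E_x = -195/178  [2·signedArea(EAF) = 410/89 ∩ ED · CA = -1955/356]
2. E_y = 245/89  [2·signedArea(EAF) = 410/89 ∩ ED · CA = -1955/356]
   → E = (-195/178, 245/89)

E = (-195/178, 245/89)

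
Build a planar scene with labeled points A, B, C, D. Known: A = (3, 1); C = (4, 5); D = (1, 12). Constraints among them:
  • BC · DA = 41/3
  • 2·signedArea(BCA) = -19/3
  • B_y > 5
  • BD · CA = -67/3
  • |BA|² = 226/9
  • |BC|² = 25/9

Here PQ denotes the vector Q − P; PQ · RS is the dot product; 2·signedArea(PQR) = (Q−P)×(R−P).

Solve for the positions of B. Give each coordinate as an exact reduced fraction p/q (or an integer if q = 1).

B = (8/3, 6)

1. B_x = 8/3  [BD · CA = -67/3 ∩ 2·signedArea(BCA) = -19/3]
2. B_y = 6  [BD · CA = -67/3 ∩ 2·signedArea(BCA) = -19/3]
   → B = (8/3, 6)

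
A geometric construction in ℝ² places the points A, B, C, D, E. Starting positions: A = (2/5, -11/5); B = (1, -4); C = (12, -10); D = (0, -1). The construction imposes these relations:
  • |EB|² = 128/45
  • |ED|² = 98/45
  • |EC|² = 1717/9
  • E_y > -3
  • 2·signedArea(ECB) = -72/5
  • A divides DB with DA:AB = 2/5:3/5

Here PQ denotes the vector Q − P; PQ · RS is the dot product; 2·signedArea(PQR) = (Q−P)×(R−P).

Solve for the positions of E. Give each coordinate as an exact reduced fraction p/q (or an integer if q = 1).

E = (7/15, -12/5)

1. E_x = 7/15  [line -6·x + -11·y + -118/5 = 0 ∩ |EC|² = 1717/9]
2. E_y = -12/5  [line -6·x + -11·y + -118/5 = 0 ∩ |EC|² = 1717/9]
   → E = (7/15, -12/5)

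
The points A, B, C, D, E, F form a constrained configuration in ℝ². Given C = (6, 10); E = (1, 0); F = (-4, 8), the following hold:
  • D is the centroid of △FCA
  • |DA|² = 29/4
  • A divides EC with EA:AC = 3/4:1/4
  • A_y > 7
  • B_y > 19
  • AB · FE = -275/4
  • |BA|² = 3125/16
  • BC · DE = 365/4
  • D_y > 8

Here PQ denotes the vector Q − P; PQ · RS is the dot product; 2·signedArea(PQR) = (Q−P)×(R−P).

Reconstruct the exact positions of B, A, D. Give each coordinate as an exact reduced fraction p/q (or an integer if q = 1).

1. A_x = 19/4  [A divides EC with EA:AC = 3/4:1/4]
2. A_y = 15/2  [A divides EC with EA:AC = 3/4:1/4]
   → A = (19/4, 15/2)
3. D_x = 9/4  [D is the centroid of △FCA]
4. D_y = 17/2  [D is the centroid of △FCA]
   → D = (9/4, 17/2)
5. B_x = 11  [BC · DE = 365/4 ∩ AB · FE = -275/4]
6. B_y = 20  [BC · DE = 365/4 ∩ AB · FE = -275/4]
   → B = (11, 20)

A = (19/4, 15/2)
B = (11, 20)
D = (9/4, 17/2)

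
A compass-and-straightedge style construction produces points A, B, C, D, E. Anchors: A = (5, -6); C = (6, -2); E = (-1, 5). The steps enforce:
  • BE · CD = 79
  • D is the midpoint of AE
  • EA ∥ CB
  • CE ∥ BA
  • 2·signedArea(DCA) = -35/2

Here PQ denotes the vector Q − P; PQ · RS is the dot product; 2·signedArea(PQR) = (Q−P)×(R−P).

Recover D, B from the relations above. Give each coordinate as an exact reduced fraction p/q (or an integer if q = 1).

B = (12, -13)
D = (2, -1/2)

1. D_x = 2  [D is the midpoint of AE]
2. D_y = -1/2  [D is the midpoint of AE]
   → D = (2, -1/2)
3. B_x = 12  [CE ∥ BA ∩ EA ∥ CB]
4. B_y = -13  [CE ∥ BA ∩ EA ∥ CB]
   → B = (12, -13)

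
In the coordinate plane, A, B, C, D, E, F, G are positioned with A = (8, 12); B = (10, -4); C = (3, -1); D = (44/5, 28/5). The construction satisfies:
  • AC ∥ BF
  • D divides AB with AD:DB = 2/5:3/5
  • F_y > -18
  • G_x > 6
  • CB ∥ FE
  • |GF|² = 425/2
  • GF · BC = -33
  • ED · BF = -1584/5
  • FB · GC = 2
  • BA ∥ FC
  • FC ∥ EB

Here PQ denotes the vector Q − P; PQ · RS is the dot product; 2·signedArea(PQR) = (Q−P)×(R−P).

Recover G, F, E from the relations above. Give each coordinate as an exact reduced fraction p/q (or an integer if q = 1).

E = (12, -20)
F = (5, -17)
G = (13/2, -5/2)

1. F_x = 5  [BA ∥ FC ∩ AC ∥ BF]
2. F_y = -17  [BA ∥ FC ∩ AC ∥ BF]
   → F = (5, -17)
3. E_x = 12  [FC ∥ EB ∩ CB ∥ FE]
4. E_y = -20  [FC ∥ EB ∩ CB ∥ FE]
   → E = (12, -20)
5. G_x = 13/2  [GF · BC = -33 ∩ FB · GC = 2]
6. G_y = -5/2  [GF · BC = -33 ∩ FB · GC = 2]
   → G = (13/2, -5/2)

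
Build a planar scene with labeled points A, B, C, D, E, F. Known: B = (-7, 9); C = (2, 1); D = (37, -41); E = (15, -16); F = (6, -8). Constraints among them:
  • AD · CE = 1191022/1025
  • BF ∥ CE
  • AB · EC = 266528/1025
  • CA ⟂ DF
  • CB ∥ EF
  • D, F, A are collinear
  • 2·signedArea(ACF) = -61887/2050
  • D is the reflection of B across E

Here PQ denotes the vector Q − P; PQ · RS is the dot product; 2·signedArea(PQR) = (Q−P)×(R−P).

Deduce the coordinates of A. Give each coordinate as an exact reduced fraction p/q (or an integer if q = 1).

A = (-751/2050, -2507/2050)

1. A_x = -751/2050  [D, F, A are collinear ∩ CA ⟂ DF]
2. A_y = -2507/2050  [D, F, A are collinear ∩ CA ⟂ DF]
   → A = (-751/2050, -2507/2050)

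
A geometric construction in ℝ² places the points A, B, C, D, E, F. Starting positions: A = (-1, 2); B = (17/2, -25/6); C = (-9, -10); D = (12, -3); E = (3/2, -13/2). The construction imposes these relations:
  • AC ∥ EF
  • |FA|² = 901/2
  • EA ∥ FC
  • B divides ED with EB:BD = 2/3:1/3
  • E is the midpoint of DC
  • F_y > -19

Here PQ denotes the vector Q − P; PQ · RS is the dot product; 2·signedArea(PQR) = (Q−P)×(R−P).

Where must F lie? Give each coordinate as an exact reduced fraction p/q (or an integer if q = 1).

1. F_x = -13/2  [EA ∥ FC ∩ AC ∥ EF]
2. F_y = -37/2  [EA ∥ FC ∩ AC ∥ EF]
   → F = (-13/2, -37/2)

F = (-13/2, -37/2)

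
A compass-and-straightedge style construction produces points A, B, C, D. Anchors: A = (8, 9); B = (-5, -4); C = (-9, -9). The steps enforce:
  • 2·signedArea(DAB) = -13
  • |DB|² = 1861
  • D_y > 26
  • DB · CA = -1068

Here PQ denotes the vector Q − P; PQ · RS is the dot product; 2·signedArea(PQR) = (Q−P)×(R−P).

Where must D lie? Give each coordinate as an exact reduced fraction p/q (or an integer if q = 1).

1. D_x = 25  [DB · CA = -1068 ∩ 2·signedArea(DAB) = -13]
2. D_y = 27  [DB · CA = -1068 ∩ 2·signedArea(DAB) = -13]
   → D = (25, 27)

D = (25, 27)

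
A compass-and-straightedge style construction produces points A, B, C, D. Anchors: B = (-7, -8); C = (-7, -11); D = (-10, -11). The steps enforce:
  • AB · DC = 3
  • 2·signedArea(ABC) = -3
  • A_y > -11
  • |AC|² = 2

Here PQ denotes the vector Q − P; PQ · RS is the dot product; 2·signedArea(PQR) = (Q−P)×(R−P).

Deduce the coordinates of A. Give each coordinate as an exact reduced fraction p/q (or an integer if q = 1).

1. A_x = -8  [AB · DC = 3]
2. A_y = -10  [|AC|² = 2]
   → A = (-8, -10)

A = (-8, -10)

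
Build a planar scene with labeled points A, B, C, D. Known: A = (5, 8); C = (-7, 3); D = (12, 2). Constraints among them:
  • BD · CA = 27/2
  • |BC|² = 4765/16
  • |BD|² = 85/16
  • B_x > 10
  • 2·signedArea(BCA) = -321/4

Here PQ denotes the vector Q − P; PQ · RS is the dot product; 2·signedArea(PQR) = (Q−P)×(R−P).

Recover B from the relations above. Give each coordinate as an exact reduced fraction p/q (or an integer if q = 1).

1. B_x = 41/4  [BD · CA = 27/2 ∩ 2·signedArea(BCA) = -321/4]
2. B_y = 7/2  [BD · CA = 27/2 ∩ 2·signedArea(BCA) = -321/4]
   → B = (41/4, 7/2)

B = (41/4, 7/2)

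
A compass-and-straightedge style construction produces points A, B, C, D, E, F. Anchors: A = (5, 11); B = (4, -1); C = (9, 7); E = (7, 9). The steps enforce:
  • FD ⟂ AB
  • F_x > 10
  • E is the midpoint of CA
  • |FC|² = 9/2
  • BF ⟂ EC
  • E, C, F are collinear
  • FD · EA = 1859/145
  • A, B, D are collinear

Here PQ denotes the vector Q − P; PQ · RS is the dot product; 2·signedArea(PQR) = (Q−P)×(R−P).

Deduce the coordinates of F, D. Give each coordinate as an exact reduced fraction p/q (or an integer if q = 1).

D = (1329/290, 869/145)
F = (21/2, 11/2)

1. F_x = 21/2  [E, C, F are collinear ∩ BF ⟂ EC]
2. F_y = 11/2  [E, C, F are collinear ∩ BF ⟂ EC]
   → F = (21/2, 11/2)
3. D_x = 1329/290  [A, B, D are collinear ∩ FD ⟂ AB]
4. D_y = 869/145  [A, B, D are collinear ∩ FD ⟂ AB]
   → D = (1329/290, 869/145)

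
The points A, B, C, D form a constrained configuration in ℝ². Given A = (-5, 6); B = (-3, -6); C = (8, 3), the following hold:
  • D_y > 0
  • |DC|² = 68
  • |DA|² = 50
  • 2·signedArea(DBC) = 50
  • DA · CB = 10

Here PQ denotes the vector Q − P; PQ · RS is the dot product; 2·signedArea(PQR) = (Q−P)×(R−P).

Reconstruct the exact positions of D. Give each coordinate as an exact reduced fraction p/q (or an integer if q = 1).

1. D_x = 0  [2·signedArea(DBC) = 50 ∩ DA · CB = 10]
2. D_y = 1  [2·signedArea(DBC) = 50 ∩ DA · CB = 10]
   → D = (0, 1)

D = (0, 1)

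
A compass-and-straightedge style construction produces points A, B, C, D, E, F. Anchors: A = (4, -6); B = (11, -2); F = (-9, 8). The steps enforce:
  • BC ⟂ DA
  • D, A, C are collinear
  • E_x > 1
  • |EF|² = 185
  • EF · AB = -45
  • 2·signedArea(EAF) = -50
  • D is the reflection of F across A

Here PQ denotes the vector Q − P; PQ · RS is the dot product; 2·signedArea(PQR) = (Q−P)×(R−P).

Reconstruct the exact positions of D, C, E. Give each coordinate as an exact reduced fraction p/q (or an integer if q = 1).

1. D_x = 17  [D is the reflection of F across A]
2. D_y = -20  [D is the reflection of F across A]
   → D = (17, -20)
3. C_x = 383/73  [D, A, C are collinear ∩ BC ⟂ DA]
4. C_y = -536/73  [D, A, C are collinear ∩ BC ⟂ DA]
   → C = (383/73, -536/73)
5. E_x = 2  [2·signedArea(EAF) = -50 ∩ EF · AB = -45]
6. E_y = 0  [2·signedArea(EAF) = -50 ∩ EF · AB = -45]
   → E = (2, 0)

C = (383/73, -536/73)
D = (17, -20)
E = (2, 0)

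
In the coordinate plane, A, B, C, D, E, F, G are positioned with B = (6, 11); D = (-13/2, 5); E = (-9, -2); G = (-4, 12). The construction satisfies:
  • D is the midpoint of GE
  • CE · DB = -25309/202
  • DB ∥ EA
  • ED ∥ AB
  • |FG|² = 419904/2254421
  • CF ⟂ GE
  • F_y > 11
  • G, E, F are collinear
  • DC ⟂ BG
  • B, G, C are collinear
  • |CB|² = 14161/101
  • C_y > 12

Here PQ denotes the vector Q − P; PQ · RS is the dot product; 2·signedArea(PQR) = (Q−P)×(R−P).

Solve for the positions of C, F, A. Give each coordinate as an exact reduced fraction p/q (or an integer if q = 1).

A = (7/2, 4)
C = (-584/101, 1230/101)
F = (-92524/22321, 258780/22321)

1. C_x = -584/101  [B, G, C are collinear ∩ DC ⟂ BG]
2. C_y = 1230/101  [B, G, C are collinear ∩ DC ⟂ BG]
   → C = (-584/101, 1230/101)
3. F_x = -92524/22321  [G, E, F are collinear ∩ CF ⟂ GE]
4. F_y = 258780/22321  [G, E, F are collinear ∩ CF ⟂ GE]
   → F = (-92524/22321, 258780/22321)
5. A_x = 7/2  [ED ∥ AB ∩ DB ∥ EA]
6. A_y = 4  [ED ∥ AB ∩ DB ∥ EA]
   → A = (7/2, 4)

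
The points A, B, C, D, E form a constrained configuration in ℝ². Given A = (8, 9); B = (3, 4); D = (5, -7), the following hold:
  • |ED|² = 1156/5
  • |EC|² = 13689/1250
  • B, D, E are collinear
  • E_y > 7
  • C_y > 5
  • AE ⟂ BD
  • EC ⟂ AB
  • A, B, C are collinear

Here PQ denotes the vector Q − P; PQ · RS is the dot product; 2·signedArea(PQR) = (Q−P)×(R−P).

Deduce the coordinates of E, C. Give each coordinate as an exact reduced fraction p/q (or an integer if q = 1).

1. E_x = 57/25  [B, D, E are collinear ∩ AE ⟂ BD]
2. E_y = 199/25  [B, D, E are collinear ∩ AE ⟂ BD]
   → E = (57/25, 199/25)
3. C_x = 231/50  [A, B, C are collinear ∩ EC ⟂ AB]
4. C_y = 281/50  [A, B, C are collinear ∩ EC ⟂ AB]
   → C = (231/50, 281/50)

C = (231/50, 281/50)
E = (57/25, 199/25)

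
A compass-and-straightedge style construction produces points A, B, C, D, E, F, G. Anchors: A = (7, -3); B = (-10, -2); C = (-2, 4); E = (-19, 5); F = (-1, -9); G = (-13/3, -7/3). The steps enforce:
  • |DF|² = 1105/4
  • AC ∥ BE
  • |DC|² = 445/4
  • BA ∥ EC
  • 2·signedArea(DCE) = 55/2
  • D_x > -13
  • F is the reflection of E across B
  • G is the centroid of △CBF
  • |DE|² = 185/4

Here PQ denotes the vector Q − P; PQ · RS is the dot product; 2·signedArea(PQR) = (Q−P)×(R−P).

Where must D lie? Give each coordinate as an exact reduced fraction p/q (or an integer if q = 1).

D = (-25/2, 3)

1. D_x = -25/2  [line -1·x + -17·y + 77/2 = 0 ∩ |DE|² = 185/4]
2. D_y = 3  [line -1·x + -17·y + 77/2 = 0 ∩ |DE|² = 185/4]
   → D = (-25/2, 3)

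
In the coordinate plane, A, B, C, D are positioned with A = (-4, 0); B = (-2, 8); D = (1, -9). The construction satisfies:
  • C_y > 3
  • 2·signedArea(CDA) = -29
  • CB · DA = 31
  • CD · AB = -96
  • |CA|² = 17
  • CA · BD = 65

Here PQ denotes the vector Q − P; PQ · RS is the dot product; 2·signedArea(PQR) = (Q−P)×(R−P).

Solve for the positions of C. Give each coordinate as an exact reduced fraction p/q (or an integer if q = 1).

1. C_x = -3  [CD · AB = -96 ∩ CA · BD = 65]
2. C_y = 4  [CD · AB = -96 ∩ CA · BD = 65]
   → C = (-3, 4)

C = (-3, 4)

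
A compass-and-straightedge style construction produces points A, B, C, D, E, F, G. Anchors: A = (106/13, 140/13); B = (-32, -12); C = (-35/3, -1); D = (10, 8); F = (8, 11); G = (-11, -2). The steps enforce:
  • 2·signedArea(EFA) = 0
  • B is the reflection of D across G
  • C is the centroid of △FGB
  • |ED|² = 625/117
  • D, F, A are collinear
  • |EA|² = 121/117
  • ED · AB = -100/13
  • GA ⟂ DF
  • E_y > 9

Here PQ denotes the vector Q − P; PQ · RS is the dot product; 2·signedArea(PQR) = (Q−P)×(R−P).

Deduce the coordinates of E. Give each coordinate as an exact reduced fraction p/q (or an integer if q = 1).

1. E_x = 340/39  [2·signedArea(EFA) = 0 ∩ ED · AB = -100/13]
2. E_y = 129/13  [2·signedArea(EFA) = 0 ∩ ED · AB = -100/13]
   → E = (340/39, 129/13)

E = (340/39, 129/13)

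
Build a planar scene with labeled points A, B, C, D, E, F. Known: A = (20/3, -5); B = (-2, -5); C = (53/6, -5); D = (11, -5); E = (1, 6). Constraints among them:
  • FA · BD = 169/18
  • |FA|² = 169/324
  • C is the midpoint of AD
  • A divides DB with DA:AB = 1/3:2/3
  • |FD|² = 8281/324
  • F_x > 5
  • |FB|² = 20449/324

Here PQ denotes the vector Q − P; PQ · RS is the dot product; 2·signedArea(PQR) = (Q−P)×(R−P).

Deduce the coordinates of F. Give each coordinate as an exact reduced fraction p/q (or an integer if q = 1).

F = (107/18, -5)

1. F_x = 107/18  [FA · BD = 169/18]
2. F_y = -5  [|FA|² = 169/324]
   → F = (107/18, -5)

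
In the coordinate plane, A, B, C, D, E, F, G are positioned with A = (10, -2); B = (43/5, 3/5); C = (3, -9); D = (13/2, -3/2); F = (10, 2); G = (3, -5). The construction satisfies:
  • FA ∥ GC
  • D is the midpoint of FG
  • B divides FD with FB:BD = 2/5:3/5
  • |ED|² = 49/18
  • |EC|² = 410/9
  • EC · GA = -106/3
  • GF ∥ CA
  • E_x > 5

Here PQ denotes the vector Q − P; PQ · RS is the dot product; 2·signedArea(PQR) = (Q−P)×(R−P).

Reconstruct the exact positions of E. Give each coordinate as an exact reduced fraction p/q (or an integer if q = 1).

1. E_x = 16/3  [line -7·x + -3·y + 88/3 = 0 ∩ |ED|² = 49/18]
2. E_y = -8/3  [line -7·x + -3·y + 88/3 = 0 ∩ |ED|² = 49/18]
   → E = (16/3, -8/3)

E = (16/3, -8/3)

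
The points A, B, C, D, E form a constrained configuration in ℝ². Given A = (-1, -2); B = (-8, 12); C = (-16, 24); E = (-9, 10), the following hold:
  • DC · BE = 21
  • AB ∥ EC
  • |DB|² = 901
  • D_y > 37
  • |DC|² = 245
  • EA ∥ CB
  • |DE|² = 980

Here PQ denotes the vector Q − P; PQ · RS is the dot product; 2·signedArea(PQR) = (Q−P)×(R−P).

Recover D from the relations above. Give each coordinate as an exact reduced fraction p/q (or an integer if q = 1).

1. D_x = -23  [line 1·x + 2·y + -53 = 0 ∩ |DB|² = 901]
2. D_y = 38  [line 1·x + 2·y + -53 = 0 ∩ |DB|² = 901]
   → D = (-23, 38)

D = (-23, 38)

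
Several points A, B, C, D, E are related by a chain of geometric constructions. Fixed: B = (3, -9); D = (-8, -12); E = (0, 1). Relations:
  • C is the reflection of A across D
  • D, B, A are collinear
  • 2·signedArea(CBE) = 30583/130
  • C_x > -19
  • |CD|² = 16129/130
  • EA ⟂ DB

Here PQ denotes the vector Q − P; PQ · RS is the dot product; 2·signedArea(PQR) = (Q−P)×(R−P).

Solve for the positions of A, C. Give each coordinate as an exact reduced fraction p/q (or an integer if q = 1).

A = (357/130, -1179/130)
C = (-2437/130, -1941/130)

1. A_x = 357/130  [D, B, A are collinear ∩ EA ⟂ DB]
2. A_y = -1179/130  [D, B, A are collinear ∩ EA ⟂ DB]
   → A = (357/130, -1179/130)
3. C_x = -2437/130  [C is the reflection of A across D]
4. C_y = -1941/130  [C is the reflection of A across D]
   → C = (-2437/130, -1941/130)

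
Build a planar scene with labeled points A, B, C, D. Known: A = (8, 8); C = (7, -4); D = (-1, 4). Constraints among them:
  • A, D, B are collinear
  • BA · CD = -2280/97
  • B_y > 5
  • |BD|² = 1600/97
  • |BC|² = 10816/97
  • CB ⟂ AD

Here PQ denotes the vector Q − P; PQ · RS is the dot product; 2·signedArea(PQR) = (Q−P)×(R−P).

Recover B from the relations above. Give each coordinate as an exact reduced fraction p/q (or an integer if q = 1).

B = (263/97, 548/97)

1. B_x = 263/97  [A, D, B are collinear ∩ CB ⟂ AD]
2. B_y = 548/97  [A, D, B are collinear ∩ CB ⟂ AD]
   → B = (263/97, 548/97)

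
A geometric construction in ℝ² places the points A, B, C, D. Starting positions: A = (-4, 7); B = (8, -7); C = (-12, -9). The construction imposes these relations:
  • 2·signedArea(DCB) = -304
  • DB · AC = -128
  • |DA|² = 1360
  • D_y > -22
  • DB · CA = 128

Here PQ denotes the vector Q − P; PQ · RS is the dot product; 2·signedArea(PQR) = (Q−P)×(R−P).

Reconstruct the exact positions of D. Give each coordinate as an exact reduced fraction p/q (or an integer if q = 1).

D = (20, -21)

1. D_x = 20  [2·signedArea(DCB) = -304 ∩ DB · CA = 128]
2. D_y = -21  [2·signedArea(DCB) = -304 ∩ DB · CA = 128]
   → D = (20, -21)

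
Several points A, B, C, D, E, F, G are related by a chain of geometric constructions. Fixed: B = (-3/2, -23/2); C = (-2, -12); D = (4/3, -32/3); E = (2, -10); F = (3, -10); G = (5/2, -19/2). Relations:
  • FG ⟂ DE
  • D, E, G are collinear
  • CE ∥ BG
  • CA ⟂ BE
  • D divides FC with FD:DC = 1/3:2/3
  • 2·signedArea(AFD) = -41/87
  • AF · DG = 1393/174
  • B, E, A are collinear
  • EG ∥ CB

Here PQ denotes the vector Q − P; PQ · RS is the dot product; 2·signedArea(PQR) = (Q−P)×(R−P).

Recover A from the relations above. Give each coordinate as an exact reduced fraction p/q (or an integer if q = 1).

A = (-61/29, -341/29)

1. A_x = -61/29  [B, E, A are collinear ∩ CA ⟂ BE]
2. A_y = -341/29  [B, E, A are collinear ∩ CA ⟂ BE]
   → A = (-61/29, -341/29)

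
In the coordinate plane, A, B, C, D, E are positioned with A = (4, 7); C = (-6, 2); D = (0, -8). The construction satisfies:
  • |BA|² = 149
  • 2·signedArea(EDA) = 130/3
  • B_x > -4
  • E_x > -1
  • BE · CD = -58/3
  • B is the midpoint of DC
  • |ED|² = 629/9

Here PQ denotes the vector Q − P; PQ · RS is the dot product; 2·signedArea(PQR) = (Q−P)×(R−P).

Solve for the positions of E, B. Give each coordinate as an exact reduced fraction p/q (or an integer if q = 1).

B = (-3, -3)
E = (-2/3, 1/3)

1. E_x = -2/3  [line -15·x + 4·y + -34/3 = 0 ∩ |ED|² = 629/9]
2. E_y = 1/3  [line -15·x + 4·y + -34/3 = 0 ∩ |ED|² = 629/9]
   → E = (-2/3, 1/3)
3. B_x = -3  [B is the midpoint of DC]
4. B_y = -3  [B is the midpoint of DC]
   → B = (-3, -3)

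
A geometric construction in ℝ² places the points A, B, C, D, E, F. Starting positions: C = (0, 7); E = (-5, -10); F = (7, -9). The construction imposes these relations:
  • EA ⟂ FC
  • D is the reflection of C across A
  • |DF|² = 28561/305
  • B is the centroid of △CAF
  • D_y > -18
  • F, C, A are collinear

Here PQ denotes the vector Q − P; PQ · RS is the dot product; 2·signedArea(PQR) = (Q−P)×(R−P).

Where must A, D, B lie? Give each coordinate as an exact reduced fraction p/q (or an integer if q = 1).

1. A_x = 1659/305  [F, C, A are collinear ∩ EA ⟂ FC]
2. A_y = -1657/305  [F, C, A are collinear ∩ EA ⟂ FC]
   → A = (1659/305, -1657/305)
3. D_x = 3318/305  [D is the reflection of C across A]
4. D_y = -5449/305  [D is the reflection of C across A]
   → D = (3318/305, -5449/305)
5. B_x = 3794/915  [B is the centroid of △CAF]
6. B_y = -2267/915  [B is the centroid of △CAF]
   → B = (3794/915, -2267/915)

A = (1659/305, -1657/305)
B = (3794/915, -2267/915)
D = (3318/305, -5449/305)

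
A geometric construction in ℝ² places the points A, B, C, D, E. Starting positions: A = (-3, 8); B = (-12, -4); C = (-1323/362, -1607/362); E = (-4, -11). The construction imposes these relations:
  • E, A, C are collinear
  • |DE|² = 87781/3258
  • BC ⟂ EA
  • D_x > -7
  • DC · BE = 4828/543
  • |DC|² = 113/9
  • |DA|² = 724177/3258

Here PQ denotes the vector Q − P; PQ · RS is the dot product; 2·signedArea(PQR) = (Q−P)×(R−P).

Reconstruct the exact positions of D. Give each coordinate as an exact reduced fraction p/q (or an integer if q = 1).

D = (-7115/1086, -7037/1086)

1. D_x = -7115/1086  [line -8·x + 7·y + -7661/1086 = 0 ∩ |DE|² = 87781/3258]
2. D_y = -7037/1086  [line -8·x + 7·y + -7661/1086 = 0 ∩ |DE|² = 87781/3258]
   → D = (-7115/1086, -7037/1086)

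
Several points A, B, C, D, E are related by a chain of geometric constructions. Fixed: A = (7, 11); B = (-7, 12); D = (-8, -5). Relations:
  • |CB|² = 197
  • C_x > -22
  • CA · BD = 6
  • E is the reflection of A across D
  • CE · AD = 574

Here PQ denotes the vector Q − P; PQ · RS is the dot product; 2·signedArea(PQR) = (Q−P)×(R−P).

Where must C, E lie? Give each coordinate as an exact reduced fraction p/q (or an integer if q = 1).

1. E_x = -23  [E is the reflection of A across D]
2. E_y = -21  [E is the reflection of A across D]
   → E = (-23, -21)
3. C_x = -21  [CE · AD = 574 ∩ CA · BD = 6]
4. C_y = 13  [CE · AD = 574 ∩ CA · BD = 6]
   → C = (-21, 13)

C = (-21, 13)
E = (-23, -21)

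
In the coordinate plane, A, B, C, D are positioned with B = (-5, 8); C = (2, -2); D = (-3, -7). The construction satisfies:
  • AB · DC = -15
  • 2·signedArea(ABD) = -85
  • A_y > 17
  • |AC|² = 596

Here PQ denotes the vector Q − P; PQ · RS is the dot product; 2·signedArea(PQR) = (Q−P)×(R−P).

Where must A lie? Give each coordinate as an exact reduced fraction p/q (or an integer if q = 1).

A = (-12, 18)

1. A_x = -12  [AB · DC = -15 ∩ 2·signedArea(ABD) = -85]
2. A_y = 18  [AB · DC = -15 ∩ 2·signedArea(ABD) = -85]
   → A = (-12, 18)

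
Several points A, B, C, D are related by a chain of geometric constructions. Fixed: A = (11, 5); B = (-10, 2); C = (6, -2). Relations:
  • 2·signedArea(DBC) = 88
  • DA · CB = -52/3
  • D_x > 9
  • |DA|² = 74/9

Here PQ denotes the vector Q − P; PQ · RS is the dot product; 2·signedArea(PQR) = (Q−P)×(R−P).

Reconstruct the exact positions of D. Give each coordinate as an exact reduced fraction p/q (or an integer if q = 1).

D = (28/3, 8/3)

1. D_x = 28/3  [2·signedArea(DBC) = 88 ∩ DA · CB = -52/3]
2. D_y = 8/3  [2·signedArea(DBC) = 88 ∩ DA · CB = -52/3]
   → D = (28/3, 8/3)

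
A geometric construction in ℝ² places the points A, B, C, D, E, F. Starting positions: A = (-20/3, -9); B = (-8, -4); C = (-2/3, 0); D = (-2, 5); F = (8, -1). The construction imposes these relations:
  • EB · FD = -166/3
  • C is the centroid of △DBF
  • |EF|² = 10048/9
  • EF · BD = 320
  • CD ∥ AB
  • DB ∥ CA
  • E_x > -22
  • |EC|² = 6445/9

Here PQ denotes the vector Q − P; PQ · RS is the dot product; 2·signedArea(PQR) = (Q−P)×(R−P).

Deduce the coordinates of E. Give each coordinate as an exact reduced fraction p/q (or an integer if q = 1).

E = (-64/3, -17)

1. E_x = -64/3  [EB · FD = -166/3 ∩ EF · BD = 320]
2. E_y = -17  [EB · FD = -166/3 ∩ EF · BD = 320]
   → E = (-64/3, -17)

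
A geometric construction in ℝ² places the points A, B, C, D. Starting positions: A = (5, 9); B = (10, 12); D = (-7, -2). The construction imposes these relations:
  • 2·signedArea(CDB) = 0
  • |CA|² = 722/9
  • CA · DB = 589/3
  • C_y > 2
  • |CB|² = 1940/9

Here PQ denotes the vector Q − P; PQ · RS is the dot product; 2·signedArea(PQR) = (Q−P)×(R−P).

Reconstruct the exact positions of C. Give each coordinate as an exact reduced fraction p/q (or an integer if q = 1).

1. C_x = -4/3  [2·signedArea(CDB) = 0 ∩ CA · DB = 589/3]
2. C_y = 8/3  [2·signedArea(CDB) = 0 ∩ CA · DB = 589/3]
   → C = (-4/3, 8/3)

C = (-4/3, 8/3)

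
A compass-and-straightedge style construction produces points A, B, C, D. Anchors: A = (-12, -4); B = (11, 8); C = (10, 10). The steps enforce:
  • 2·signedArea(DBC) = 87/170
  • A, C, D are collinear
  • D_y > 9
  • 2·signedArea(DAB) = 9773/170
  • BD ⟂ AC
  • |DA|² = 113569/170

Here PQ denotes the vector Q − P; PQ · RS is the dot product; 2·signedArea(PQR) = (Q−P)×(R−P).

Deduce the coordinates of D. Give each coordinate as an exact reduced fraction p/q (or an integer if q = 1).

1. D_x = 1667/170  [A, C, D are collinear ∩ BD ⟂ AC]
2. D_y = 1679/170  [A, C, D are collinear ∩ BD ⟂ AC]
   → D = (1667/170, 1679/170)

D = (1667/170, 1679/170)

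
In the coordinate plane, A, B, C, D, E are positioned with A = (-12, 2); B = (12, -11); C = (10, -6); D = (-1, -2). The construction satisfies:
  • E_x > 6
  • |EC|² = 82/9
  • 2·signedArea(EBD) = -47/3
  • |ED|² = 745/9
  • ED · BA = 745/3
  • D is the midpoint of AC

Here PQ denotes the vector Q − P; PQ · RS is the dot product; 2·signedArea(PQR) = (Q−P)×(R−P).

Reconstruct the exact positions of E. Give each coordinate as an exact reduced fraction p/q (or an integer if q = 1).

1. E_x = 7  [2·signedArea(EBD) = -47/3 ∩ ED · BA = 745/3]
2. E_y = -19/3  [2·signedArea(EBD) = -47/3 ∩ ED · BA = 745/3]
   → E = (7, -19/3)

E = (7, -19/3)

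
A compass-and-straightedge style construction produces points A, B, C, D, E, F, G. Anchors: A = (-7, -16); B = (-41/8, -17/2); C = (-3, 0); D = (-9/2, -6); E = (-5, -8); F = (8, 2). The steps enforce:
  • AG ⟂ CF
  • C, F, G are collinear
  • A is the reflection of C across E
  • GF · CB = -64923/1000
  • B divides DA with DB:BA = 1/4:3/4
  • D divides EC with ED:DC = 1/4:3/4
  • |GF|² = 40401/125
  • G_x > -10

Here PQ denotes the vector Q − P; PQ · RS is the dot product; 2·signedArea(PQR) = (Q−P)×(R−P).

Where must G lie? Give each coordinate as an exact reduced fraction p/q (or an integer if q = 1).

G = (-1211/125, -152/125)

1. G_x = -1211/125  [C, F, G are collinear ∩ AG ⟂ CF]
2. G_y = -152/125  [C, F, G are collinear ∩ AG ⟂ CF]
   → G = (-1211/125, -152/125)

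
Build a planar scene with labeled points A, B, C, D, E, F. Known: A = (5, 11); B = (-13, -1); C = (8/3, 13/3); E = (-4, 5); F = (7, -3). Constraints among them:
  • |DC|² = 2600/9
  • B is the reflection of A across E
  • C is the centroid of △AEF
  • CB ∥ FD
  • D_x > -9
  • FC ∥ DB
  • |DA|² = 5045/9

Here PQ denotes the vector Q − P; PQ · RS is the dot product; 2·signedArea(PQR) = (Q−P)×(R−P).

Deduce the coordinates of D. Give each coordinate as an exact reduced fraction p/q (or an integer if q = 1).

D = (-26/3, -25/3)

1. D_x = -26/3  [FC ∥ DB ∩ CB ∥ FD]
2. D_y = -25/3  [FC ∥ DB ∩ CB ∥ FD]
   → D = (-26/3, -25/3)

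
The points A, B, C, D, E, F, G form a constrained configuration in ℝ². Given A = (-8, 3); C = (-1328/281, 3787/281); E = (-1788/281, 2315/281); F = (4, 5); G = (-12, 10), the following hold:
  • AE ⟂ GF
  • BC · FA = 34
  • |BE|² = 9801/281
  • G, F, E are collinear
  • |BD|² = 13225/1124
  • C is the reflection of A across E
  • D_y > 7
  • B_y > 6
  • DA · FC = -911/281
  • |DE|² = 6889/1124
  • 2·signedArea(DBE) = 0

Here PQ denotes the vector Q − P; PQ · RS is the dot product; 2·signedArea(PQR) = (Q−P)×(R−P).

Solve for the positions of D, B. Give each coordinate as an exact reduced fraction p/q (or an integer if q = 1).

1. D_x = -4  [line 2452/281·x + -2382/281·y + 27673/281 = 0 ∩ |DE|² = 6889/1124]
2. D_y = 15/2  [line 2452/281·x + -2382/281·y + 27673/281 = 0 ∩ |DE|² = 6889/1124]
   → D = (-4, 15/2)
3. B_x = -204/281  [2·signedArea(DBE) = 0 ∩ BC · FA = 34]
4. B_y = 1820/281  [2·signedArea(DBE) = 0 ∩ BC · FA = 34]
   → B = (-204/281, 1820/281)

B = (-204/281, 1820/281)
D = (-4, 15/2)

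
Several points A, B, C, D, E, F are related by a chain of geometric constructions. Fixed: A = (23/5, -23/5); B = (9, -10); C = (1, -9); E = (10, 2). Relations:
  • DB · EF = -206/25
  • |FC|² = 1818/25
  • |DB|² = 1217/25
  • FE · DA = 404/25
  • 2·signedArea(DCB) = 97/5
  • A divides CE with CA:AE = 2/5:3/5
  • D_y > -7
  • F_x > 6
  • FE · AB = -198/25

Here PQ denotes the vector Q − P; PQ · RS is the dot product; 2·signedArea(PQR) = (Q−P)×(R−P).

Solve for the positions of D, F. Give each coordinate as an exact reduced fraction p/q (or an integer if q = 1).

D = (14/5, -34/5)
F = (32/5, -12/5)

1. D_x = 14/5  [line 1·x + 8·y + 258/5 = 0 ∩ |DB|² = 1217/25]
2. D_y = -34/5  [line 1·x + 8·y + 258/5 = 0 ∩ |DB|² = 1217/25]
   → D = (14/5, -34/5)
3. F_x = 32/5  [FE · DA = 404/25 ∩ FE · AB = -198/25]
4. F_y = -12/5  [FE · DA = 404/25 ∩ FE · AB = -198/25]
   → F = (32/5, -12/5)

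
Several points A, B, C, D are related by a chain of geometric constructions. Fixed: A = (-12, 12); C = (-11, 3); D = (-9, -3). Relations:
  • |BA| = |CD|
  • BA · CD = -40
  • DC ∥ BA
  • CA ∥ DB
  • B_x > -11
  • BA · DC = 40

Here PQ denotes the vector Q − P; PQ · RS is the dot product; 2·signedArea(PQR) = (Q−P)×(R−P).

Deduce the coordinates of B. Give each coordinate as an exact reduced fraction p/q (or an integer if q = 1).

1. B_x = -10  [DC ∥ BA ∩ CA ∥ DB]
2. B_y = 6  [DC ∥ BA ∩ CA ∥ DB]
   → B = (-10, 6)

B = (-10, 6)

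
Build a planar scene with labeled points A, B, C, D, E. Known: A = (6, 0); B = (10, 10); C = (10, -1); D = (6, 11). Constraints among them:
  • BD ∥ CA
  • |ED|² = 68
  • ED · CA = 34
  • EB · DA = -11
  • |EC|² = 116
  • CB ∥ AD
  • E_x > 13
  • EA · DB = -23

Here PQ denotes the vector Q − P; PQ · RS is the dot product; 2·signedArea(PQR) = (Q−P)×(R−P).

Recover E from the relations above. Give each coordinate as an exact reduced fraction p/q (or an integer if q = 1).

E = (14, 9)

1. E_x = 14  [EA · DB = -23 ∩ EB · DA = -11]
2. E_y = 9  [EA · DB = -23 ∩ EB · DA = -11]
   → E = (14, 9)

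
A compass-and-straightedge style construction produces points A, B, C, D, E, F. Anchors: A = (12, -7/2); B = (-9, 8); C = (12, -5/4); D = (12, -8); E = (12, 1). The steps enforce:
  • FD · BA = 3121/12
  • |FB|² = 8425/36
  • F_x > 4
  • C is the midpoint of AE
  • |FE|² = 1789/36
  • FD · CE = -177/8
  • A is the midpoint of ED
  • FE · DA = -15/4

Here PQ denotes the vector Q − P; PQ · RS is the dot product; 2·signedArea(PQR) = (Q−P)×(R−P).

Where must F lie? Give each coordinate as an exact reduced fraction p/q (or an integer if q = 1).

F = (5, 11/6)

1. F_x = 5  [FD · CE = -177/8 ∩ FD · BA = 3121/12]
2. F_y = 11/6  [FD · CE = -177/8 ∩ FD · BA = 3121/12]
   → F = (5, 11/6)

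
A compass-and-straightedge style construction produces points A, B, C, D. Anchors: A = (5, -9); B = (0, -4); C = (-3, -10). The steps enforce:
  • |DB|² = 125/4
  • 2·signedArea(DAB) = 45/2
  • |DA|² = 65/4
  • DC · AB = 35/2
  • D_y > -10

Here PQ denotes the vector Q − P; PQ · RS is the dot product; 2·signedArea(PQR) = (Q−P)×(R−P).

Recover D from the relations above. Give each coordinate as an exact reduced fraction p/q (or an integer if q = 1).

1. D_x = 1  [2·signedArea(DAB) = 45/2 ∩ DC · AB = 35/2]
2. D_y = -19/2  [2·signedArea(DAB) = 45/2 ∩ DC · AB = 35/2]
   → D = (1, -19/2)

D = (1, -19/2)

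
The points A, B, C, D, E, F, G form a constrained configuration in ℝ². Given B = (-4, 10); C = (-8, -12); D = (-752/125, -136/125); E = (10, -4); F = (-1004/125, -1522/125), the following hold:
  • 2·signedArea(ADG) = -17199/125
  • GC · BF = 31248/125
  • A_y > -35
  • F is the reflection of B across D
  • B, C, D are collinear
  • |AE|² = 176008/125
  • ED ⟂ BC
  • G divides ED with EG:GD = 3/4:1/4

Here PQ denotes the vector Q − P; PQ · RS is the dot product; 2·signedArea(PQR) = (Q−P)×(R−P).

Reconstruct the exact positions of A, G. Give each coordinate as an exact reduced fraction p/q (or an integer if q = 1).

1. G_x = -503/250  [G divides ED with EG:GD = 3/4:1/4]
2. G_y = -227/125  [G divides ED with EG:GD = 3/4:1/4]
   → G = (-503/250, -227/125)
3. A_x = -1508/125  [line 91/125·x + 1001/250·y + 18291/125 = 0 ∩ |AE|² = 176008/125]
4. A_y = -4294/125  [line 91/125·x + 1001/250·y + 18291/125 = 0 ∩ |AE|² = 176008/125]
   → A = (-1508/125, -4294/125)

A = (-1508/125, -4294/125)
G = (-503/250, -227/125)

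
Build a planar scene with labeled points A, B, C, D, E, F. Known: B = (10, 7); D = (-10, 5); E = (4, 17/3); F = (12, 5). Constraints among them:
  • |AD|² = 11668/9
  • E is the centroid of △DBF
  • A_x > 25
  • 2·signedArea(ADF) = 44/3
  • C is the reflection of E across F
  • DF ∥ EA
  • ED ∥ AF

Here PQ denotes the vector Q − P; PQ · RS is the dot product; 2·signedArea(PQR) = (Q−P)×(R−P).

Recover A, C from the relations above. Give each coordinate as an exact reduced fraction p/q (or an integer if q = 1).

1. A_x = 26  [ED ∥ AF ∩ DF ∥ EA]
2. A_y = 17/3  [ED ∥ AF ∩ DF ∥ EA]
   → A = (26, 17/3)
3. C_x = 20  [C is the reflection of E across F]
4. C_y = 13/3  [C is the reflection of E across F]
   → C = (20, 13/3)

A = (26, 17/3)
C = (20, 13/3)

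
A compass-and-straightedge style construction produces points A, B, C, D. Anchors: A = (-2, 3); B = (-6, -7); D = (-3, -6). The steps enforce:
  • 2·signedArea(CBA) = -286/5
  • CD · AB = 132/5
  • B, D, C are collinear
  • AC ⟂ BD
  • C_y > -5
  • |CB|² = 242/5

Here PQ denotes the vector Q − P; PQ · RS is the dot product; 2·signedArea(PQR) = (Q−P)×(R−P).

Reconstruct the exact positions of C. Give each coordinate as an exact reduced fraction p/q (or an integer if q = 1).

1. C_x = 3/5  [B, D, C are collinear ∩ AC ⟂ BD]
2. C_y = -24/5  [B, D, C are collinear ∩ AC ⟂ BD]
   → C = (3/5, -24/5)

C = (3/5, -24/5)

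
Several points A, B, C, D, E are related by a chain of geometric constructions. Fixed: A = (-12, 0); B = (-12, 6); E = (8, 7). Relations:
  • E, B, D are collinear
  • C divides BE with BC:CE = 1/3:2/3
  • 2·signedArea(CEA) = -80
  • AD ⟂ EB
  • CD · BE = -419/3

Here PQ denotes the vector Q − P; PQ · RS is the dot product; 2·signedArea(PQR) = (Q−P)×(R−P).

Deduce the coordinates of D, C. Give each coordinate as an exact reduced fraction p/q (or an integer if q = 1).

1. D_x = -4932/401  [E, B, D are collinear ∩ AD ⟂ EB]
2. D_y = 2400/401  [E, B, D are collinear ∩ AD ⟂ EB]
   → D = (-4932/401, 2400/401)
3. C_x = -16/3  [C divides BE with BC:CE = 1/3:2/3]
4. C_y = 19/3  [C divides BE with BC:CE = 1/3:2/3]
   → C = (-16/3, 19/3)

C = (-16/3, 19/3)
D = (-4932/401, 2400/401)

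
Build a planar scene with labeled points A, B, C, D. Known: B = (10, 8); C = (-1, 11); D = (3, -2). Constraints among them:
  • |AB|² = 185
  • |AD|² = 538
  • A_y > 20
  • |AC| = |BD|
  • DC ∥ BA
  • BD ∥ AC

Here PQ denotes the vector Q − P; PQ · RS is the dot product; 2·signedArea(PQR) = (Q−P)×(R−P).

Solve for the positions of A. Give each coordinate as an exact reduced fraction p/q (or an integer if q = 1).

1. A_x = 6  [BD ∥ AC ∩ DC ∥ BA]
2. A_y = 21  [BD ∥ AC ∩ DC ∥ BA]
   → A = (6, 21)

A = (6, 21)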